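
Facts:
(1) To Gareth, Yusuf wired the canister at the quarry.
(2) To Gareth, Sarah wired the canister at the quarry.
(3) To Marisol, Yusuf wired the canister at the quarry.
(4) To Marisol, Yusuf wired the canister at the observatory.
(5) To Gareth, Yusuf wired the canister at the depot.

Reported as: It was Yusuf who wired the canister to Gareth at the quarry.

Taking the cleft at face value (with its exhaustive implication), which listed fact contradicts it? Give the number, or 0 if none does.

The cleft puts "Yusuf" in focus and presupposes the open proposition with thing = the canister, recipient = Gareth, setting = at the quarry.
Exhaustivity: Yusuf is the only agent satisfying that background.
Fact (2) shares the background but with agent = Sarah; exhaustivity is violated.

2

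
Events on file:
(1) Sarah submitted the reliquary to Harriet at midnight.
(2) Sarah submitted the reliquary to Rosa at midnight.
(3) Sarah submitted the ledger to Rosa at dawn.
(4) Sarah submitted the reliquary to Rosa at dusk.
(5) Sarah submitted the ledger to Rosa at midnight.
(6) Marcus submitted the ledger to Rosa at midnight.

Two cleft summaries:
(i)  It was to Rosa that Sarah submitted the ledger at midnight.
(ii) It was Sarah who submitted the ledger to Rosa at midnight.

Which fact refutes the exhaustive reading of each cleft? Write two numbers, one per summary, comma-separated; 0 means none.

0, 6

Summary (i) focuses "Rosa" (the recipient); background same agent, thing, setting (Sarah / the ledger / at midnight). No fact matches that background with a different recipient, so 0.
Summary (ii) focuses "Sarah" (the agent); background same thing, recipient, setting (the ledger / Rosa / at midnight). Fact (6) matches that background with agent = Marcus — refutes (ii).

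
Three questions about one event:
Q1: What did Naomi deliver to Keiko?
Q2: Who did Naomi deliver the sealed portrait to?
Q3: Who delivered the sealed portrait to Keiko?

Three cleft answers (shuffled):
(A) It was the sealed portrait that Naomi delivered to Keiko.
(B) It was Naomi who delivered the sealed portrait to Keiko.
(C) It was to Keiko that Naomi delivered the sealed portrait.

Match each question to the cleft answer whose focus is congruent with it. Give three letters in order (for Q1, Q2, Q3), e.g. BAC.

ACB

Q1 asks about the direct object; cleft (A) focuses "the sealed portrait", which is the direct object — so Q1 → A.
Q2 asks about the recipient; cleft (C) focuses "to Keiko", which is the recipient — so Q2 → C.
Q3 asks about the subject (agent); cleft (B) focuses "Naomi", which is the subject (agent) — so Q3 → B.
Mapping: Q1→A, Q2→C, Q3→B.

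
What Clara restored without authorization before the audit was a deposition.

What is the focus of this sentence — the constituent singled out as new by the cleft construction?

a deposition

In a pseudo-cleft "What ... was X", the post-copular constituent X is the focus.
Here the focus is "a deposition". The backgrounded (presupposed) material includes "Clara", "without authorization" and "before the audit".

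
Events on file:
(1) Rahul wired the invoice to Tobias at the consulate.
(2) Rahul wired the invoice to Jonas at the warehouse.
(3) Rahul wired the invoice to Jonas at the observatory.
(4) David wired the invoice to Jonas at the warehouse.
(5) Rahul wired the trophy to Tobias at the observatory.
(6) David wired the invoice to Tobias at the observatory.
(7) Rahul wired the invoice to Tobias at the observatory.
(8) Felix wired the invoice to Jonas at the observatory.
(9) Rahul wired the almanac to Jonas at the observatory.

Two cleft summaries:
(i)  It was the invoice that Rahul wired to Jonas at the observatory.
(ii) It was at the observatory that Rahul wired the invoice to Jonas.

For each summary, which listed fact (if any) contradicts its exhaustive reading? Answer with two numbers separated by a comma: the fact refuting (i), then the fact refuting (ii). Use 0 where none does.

9, 2

Summary (i) focuses "the invoice" (the thing); background agent = Rahul, recipient = Jonas, setting = at the observatory. Fact (9) matches that background with thing = the almanac — refutes (i).
Summary (ii) focuses "at the observatory" (the setting); background agent = Rahul, thing = the invoice, recipient = Jonas. Fact (2) matches that background with setting = at the warehouse — refutes (ii).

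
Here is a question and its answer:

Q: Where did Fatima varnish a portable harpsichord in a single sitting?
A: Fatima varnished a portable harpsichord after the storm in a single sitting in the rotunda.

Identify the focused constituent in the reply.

in the rotunda

The wh-word "where" asks about the location.
In the answer, "Fatima", "a portable harpsichord" and "in a single sitting" are given — repeated from the question.
"after the storm" is also new, but it specifies the time, which is not what the question asks about — so it is not the focus.
The constituent filling the location gap is "in the rotunda"; that is the focus.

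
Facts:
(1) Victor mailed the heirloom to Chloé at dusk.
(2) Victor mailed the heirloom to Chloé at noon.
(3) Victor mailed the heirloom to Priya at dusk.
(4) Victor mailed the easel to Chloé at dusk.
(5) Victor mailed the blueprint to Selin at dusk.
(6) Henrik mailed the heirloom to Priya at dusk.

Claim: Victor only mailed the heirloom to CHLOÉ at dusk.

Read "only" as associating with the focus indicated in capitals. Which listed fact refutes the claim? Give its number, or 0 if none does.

Focus (in capitals) is "Chloé" — the recipient. "Only" excludes alternative recipients while holding fixed Victor as agent and the heirloom as thing and at dusk as setting.
Fact (3) shares the background but differs in recipient (Priya) — a counterexample.

3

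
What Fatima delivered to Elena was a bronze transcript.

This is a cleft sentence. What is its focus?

a bronze transcript

In a pseudo-cleft "What ... was X", the post-copular constituent X is the focus.
Here the focus is "a bronze transcript". The backgrounded (presupposed) material includes "Fatima" and "to Elena".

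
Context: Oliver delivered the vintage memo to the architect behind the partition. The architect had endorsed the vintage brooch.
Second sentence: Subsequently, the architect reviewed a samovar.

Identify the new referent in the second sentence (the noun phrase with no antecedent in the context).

a samovar

"the architect" in the second sentence is given — already mentioned in the context.
"a samovar" has no antecedent in the context; it is discourse-new (the indefinite article also signals a new referent).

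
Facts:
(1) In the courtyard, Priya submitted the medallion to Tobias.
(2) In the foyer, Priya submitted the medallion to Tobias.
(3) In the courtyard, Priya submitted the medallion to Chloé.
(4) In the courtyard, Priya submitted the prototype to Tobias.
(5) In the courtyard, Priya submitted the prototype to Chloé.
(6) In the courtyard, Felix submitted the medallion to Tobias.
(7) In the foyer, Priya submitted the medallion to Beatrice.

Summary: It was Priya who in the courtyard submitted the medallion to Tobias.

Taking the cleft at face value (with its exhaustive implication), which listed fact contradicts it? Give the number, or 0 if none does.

6

The cleft puts "Priya" in focus and presupposes the open proposition with the medallion as thing and Tobias as recipient and in the courtyard as setting.
The exhaustive reading says no other agent fits that background.
Fact (6) shares the background but with agent = Felix; exhaustivity is violated.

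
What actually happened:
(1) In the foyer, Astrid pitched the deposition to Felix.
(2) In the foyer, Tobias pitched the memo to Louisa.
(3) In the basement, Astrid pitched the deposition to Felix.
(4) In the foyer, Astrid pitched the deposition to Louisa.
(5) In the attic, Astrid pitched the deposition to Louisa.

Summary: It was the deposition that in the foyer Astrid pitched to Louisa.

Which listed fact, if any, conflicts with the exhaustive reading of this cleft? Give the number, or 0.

The cleft puts "the deposition" in focus and presupposes the open proposition with Astrid as agent and Louisa as recipient and in the foyer as setting.
The exhaustive reading says no other thing fits that background.
Every other fact differs from the presupposition on some backgrounded slot, so none challenges the exhaustivity.

0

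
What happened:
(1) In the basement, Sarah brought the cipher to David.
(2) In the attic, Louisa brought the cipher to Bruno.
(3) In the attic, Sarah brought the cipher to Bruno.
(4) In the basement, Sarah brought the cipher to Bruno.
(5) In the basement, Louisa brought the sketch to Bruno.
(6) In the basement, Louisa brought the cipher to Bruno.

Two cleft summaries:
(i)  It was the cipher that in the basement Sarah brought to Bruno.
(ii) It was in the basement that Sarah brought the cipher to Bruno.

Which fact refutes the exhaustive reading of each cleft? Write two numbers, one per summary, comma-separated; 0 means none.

0, 3

Summary (i) focuses "the cipher" (the thing); background agent = Sarah, recipient = Bruno, setting = in the basement. No fact matches that background with a different thing, so 0.
Summary (ii) focuses "in the basement" (the setting); background agent = Sarah, thing = the cipher, recipient = Bruno. Fact (3) matches that background with setting = in the attic — refutes (ii).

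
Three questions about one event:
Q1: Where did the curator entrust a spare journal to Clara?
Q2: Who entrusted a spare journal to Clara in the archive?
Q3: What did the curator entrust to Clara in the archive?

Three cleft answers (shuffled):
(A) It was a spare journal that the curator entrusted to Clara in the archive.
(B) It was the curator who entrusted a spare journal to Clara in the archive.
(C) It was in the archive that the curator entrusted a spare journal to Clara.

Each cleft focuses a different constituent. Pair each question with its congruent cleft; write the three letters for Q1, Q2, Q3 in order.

CBA

Q1 asks about the location; cleft (C) focuses "in the archive", which is the location — so Q1 → C.
Q2 asks about the subject (agent); cleft (B) focuses "the curator", which is the subject (agent) — so Q2 → B.
Q3 asks about the direct object; cleft (A) focuses "a spare journal", which is the direct object — so Q3 → A.
Mapping: Q1→C, Q2→B, Q3→A.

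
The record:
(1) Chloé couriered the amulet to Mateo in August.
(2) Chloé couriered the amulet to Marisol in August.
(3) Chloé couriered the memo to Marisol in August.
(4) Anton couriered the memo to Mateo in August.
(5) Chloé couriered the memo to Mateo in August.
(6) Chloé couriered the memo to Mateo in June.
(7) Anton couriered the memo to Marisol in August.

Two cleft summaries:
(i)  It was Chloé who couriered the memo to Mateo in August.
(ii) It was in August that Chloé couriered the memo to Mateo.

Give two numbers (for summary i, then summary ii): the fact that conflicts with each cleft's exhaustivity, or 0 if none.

4, 6

(i): focus "Chloé". Looking for same thing, recipient, setting (the memo / Mateo / in August) with some other agent — fact (4) has Anton there. Refuted.
(ii): focus "in August". Looking for same agent, thing, recipient (Chloé / the memo / Mateo) with some other setting — fact (6) has in June there. Refuted.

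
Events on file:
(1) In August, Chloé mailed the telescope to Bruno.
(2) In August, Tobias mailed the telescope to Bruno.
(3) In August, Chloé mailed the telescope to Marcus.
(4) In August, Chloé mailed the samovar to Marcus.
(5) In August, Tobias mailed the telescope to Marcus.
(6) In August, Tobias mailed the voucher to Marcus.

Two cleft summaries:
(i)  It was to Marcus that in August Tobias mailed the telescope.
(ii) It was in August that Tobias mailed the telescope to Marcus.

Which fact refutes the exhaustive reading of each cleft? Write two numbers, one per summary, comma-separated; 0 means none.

2, 0

Summary (i) focuses "Marcus" (the recipient); background same agent, thing, setting (Tobias / the telescope / in August). Fact (2) matches that background with recipient = Bruno — refutes (i).
Summary (ii) focuses "in August" (the setting); background same agent, thing, recipient (Tobias / the telescope / Marcus). No fact matches that background with a different setting, so 0.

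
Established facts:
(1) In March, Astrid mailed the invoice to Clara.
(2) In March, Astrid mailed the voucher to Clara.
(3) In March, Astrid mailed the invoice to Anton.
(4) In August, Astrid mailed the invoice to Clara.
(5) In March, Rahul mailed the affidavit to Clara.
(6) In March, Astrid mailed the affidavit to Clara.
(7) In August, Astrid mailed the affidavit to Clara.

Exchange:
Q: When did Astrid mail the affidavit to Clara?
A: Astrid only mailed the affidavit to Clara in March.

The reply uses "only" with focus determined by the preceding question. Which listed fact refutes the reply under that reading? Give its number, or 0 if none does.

Answering "When did ...?" puts focus on the setting — here, "in March".
So "only" ranges over settings; the rest (Astrid as agent and the affidavit as thing and Clara as recipient) is presupposed.
Fact (7) keeps Astrid as agent and the affidavit as thing and Clara as recipient but has setting = in August; that refutes the reply.
(Fact (1) would refute a reading with focus on the thing — but that is not what the question asks.)

7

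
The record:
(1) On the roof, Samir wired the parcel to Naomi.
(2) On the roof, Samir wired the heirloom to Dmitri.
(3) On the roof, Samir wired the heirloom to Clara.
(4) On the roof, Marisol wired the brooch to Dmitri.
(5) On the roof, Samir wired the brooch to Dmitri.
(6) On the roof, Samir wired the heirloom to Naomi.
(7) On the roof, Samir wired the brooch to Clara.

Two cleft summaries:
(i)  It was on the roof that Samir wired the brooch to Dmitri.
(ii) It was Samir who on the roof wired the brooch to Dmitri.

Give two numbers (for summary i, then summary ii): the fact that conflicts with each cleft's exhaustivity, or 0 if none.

(i): focus "on the roof". No fact shares Samir as agent and the brooch as thing and Dmitri as recipient with a different setting. 0.
(ii): focus "Samir". Looking for the brooch as thing and Dmitri as recipient and on the roof as setting with some other agent — fact (4) has Marisol there. Refuted.

0, 4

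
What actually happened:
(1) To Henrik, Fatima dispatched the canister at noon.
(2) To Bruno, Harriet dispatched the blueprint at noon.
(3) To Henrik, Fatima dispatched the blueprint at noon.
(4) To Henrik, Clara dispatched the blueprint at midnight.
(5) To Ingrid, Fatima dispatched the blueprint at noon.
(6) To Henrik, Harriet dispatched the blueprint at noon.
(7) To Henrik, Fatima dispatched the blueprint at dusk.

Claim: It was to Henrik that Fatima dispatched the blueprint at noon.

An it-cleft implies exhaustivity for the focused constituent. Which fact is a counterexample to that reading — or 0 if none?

5

Focus of the cleft: "Henrik" (the recipient). Presupposed background: agent = Fatima, thing = the blueprint, setting = at noon.
Exhaustivity: Henrik is the only recipient satisfying that background.
Fact (5) shares the background but with recipient = Ingrid; exhaustivity is violated.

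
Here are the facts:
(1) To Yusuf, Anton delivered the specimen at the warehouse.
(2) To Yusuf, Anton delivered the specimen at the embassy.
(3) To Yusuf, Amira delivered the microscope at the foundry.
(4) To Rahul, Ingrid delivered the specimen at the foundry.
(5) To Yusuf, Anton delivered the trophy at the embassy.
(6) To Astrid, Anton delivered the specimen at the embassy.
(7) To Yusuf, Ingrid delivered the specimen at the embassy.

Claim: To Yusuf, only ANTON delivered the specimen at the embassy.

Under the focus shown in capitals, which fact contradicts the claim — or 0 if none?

7

The capitals mark "Anton" as focus. So "only" rules out other agents, with the rest (thing = the specimen, recipient = Yusuf, setting = at the embassy) as background.
Fact (7) matches on thing = the specimen, recipient = Yusuf, setting = at the embassy, but has agent = Ingrid instead. That refutes the claim.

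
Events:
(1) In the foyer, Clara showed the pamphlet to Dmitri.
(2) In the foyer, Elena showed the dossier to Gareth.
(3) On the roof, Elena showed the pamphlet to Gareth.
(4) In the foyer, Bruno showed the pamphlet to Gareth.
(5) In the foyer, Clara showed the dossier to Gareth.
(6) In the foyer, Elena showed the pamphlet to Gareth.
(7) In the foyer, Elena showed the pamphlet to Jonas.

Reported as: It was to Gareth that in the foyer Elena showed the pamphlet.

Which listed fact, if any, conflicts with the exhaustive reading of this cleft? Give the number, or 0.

7

Focus of the cleft: "Gareth" (the recipient). Presupposed background: agent = Elena, thing = the pamphlet, setting = in the foyer.
Exhaustivity: Gareth is the only recipient satisfying that background.
Fact (7) shares the background but with recipient = Jonas; exhaustivity is violated.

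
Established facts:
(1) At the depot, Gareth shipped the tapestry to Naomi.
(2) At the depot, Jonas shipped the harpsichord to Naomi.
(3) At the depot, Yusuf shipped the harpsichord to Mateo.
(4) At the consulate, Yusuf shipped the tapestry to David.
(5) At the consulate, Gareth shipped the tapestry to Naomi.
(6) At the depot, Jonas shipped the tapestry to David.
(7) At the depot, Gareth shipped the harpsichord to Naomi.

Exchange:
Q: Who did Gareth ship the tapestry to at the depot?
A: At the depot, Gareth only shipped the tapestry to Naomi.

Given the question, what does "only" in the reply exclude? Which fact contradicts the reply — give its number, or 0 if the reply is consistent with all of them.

0

Answering "Who did ... to ...?" puts focus on the recipient — here, "Naomi".
So "only" ranges over recipients; the rest (Gareth as agent and the tapestry as thing and at the depot as setting) is presupposed.
No listed fact shares that background with another recipient. Nothing contradicts the reply.
(Fact (7) would refute a reading with focus on the thing — but that is not what the question asks.)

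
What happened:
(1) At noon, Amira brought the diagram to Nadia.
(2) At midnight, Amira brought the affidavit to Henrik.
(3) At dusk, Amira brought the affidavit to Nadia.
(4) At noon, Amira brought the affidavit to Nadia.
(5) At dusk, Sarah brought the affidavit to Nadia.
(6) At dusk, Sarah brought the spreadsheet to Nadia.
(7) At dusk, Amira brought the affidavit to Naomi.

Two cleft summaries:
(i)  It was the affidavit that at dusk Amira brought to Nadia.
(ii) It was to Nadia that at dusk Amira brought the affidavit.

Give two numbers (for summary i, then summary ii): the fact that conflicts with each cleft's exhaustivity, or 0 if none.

Summary (i) focuses "the affidavit" (the thing); background Amira as agent and Nadia as recipient and at dusk as setting. No fact matches that background with a different thing, so 0.
Summary (ii) focuses "Nadia" (the recipient); background Amira as agent and the affidavit as thing and at dusk as setting. Fact (7) matches that background with recipient = Naomi — refutes (ii).

0, 7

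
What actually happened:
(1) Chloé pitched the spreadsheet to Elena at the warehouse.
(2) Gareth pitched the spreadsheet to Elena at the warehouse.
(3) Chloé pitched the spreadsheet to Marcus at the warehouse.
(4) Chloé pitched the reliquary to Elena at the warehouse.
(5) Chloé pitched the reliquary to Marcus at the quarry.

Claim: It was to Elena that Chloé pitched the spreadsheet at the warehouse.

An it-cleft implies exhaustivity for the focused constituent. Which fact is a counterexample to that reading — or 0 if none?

The cleft puts "Elena" in focus and presupposes the open proposition with same agent, thing, setting (Chloé / the spreadsheet / at the warehouse).
Exhaustivity: Elena is the only recipient satisfying that background.
But fact (3) also has same agent, thing, setting (Chloé / the spreadsheet / at the warehouse), with recipient = Marcus — so the exhaustive reading fails.

3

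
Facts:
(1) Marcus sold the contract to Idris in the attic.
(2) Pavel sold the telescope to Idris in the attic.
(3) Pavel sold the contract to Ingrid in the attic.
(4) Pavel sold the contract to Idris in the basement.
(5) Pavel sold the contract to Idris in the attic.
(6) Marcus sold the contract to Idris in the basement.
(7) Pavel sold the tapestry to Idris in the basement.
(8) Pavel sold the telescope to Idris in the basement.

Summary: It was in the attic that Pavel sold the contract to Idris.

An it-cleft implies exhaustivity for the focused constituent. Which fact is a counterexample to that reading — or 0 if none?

4

The cleft puts "in the attic" in focus and presupposes the open proposition with Pavel as agent and the contract as thing and Idris as recipient.
Exhaustivity: in the attic is the only setting satisfying that background.
But fact (4) also has Pavel as agent and the contract as thing and Idris as recipient, with setting = in the basement — so the exhaustive reading fails.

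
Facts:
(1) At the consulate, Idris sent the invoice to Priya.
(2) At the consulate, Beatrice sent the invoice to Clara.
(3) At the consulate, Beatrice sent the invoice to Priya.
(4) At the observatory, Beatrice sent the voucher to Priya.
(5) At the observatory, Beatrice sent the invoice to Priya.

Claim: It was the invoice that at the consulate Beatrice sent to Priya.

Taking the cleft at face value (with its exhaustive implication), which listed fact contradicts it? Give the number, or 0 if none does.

Focus of the cleft: "the invoice" (the thing). Presupposed background: Beatrice as agent and Priya as recipient and at the consulate as setting.
The exhaustive reading says no other thing fits that background.
Every other fact differs from the presupposition on some backgrounded slot, so none challenges the exhaustivity.

0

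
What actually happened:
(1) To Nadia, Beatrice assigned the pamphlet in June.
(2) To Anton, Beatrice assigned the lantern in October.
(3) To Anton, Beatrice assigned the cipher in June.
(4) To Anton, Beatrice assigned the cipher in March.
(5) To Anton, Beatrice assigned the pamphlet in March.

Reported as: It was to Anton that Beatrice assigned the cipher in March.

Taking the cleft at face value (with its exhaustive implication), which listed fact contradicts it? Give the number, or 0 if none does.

0

Focus of the cleft: "Anton" (the recipient). Presupposed background: Beatrice as agent and the cipher as thing and in March as setting.
The exhaustive reading says no other recipient fits that background.
No listed fact matches the background with a different recipient. Exhaustivity holds.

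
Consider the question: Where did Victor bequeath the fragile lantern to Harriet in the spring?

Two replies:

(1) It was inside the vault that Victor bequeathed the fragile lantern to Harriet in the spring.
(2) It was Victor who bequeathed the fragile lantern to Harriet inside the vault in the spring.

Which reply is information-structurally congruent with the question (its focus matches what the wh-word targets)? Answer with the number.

1

The question word "where" targets the location.
Option (1) clefts "inside the vault" — that matches what the question asks about.
Option (2) clefts "Victor" — the subject (agent), not what was asked.
So the congruent reply is (1).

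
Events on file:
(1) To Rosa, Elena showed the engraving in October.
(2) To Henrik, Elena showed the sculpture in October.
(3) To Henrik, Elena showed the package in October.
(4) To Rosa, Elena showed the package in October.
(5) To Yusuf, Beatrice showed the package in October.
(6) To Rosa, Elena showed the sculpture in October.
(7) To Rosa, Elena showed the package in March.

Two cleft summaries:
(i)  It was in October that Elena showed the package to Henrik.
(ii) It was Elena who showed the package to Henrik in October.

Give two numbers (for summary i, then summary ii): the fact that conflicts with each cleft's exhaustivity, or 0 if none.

Summary (i) focuses "in October" (the setting); background agent = Elena, thing = the package, recipient = Henrik. No fact matches that background with a different setting, so 0.
Summary (ii) focuses "Elena" (the agent); background thing = the package, recipient = Henrik, setting = in October. No fact matches that background with a different agent, so 0.

0, 0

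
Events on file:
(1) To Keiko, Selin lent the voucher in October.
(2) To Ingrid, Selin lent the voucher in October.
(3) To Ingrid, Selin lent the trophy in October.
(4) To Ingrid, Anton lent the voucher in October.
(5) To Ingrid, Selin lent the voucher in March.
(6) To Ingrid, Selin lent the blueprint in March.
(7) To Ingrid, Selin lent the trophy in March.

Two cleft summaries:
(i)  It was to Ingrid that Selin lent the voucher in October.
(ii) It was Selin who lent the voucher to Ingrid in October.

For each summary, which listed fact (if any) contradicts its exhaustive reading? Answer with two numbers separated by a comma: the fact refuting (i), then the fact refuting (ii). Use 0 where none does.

1, 4

Summary (i) focuses "Ingrid" (the recipient); background same agent, thing, setting (Selin / the voucher / in October). Fact (1) matches that background with recipient = Keiko — refutes (i).
Summary (ii) focuses "Selin" (the agent); background same thing, recipient, setting (the voucher / Ingrid / in October). Fact (4) matches that background with agent = Anton — refutes (ii).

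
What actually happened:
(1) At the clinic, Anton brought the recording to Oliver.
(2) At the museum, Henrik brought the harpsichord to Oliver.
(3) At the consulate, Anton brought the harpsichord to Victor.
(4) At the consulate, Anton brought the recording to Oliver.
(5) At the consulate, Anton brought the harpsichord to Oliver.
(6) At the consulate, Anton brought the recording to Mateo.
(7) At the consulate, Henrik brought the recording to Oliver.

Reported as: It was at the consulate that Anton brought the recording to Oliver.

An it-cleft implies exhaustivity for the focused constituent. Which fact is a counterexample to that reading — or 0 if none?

The cleft puts "at the consulate" in focus and presupposes the open proposition with agent = Anton, thing = the recording, recipient = Oliver.
Exhaustivity: at the consulate is the only setting satisfying that background.
Fact (1) shares the background but with setting = at the clinic; exhaustivity is violated.

1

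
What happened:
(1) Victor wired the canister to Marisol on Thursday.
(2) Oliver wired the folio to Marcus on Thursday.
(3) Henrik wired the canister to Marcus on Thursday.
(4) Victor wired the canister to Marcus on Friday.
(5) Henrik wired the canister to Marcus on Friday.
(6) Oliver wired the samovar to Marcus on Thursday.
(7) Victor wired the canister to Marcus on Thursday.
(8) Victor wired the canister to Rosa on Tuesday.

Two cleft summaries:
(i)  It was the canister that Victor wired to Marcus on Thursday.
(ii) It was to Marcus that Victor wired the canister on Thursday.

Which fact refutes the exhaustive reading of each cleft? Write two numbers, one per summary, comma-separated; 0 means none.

(i): focus "the canister". No fact shares same agent, recipient, setting (Victor / Marcus / on Thursday) with a different thing. 0.
(ii): focus "Marcus". Looking for same agent, thing, setting (Victor / the canister / on Thursday) with some other recipient — fact (1) has Marisol there. Refuted.

0, 1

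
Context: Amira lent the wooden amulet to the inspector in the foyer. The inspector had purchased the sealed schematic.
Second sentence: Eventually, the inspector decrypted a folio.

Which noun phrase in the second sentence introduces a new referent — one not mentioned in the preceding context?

a folio

"the inspector" in the second sentence is given — already mentioned in the context.
"a folio" has no antecedent in the context; it is discourse-new (the indefinite article also signals a new referent).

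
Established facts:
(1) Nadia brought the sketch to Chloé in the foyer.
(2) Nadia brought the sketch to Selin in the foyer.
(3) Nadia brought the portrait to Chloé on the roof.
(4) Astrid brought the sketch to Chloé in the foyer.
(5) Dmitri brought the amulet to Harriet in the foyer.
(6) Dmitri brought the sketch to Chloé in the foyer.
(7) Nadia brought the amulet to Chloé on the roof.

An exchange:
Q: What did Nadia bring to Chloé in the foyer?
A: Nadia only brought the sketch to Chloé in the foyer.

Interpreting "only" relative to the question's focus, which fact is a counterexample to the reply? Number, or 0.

The question "What did ...?" targets the thing, so in the reply the focus falls on "the sketch".
So "only" ranges over things; the rest (Nadia as agent and Chloé as recipient and in the foyer as setting) is presupposed.
No fact keeps Nadia as agent and Chloé as recipient and in the foyer as setting while changing the thing; every other fact differs on something backgrounded. The reply stands.
(Fact (2) would refute a reading with focus on the recipient — but that is not what the question asks.)

0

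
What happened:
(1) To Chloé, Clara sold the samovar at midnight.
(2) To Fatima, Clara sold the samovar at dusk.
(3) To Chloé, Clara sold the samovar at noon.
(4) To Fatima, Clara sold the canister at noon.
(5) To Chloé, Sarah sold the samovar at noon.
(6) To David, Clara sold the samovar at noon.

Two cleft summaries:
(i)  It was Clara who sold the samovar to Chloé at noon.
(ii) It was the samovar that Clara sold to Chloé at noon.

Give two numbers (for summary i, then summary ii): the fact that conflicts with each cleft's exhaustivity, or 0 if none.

5, 0

Summary (i) focuses "Clara" (the agent); background same thing, recipient, setting (the samovar / Chloé / at noon). Fact (5) matches that background with agent = Sarah — refutes (i).
Summary (ii) focuses "the samovar" (the thing); background same agent, recipient, setting (Clara / Chloé / at noon). No fact matches that background with a different thing, so 0.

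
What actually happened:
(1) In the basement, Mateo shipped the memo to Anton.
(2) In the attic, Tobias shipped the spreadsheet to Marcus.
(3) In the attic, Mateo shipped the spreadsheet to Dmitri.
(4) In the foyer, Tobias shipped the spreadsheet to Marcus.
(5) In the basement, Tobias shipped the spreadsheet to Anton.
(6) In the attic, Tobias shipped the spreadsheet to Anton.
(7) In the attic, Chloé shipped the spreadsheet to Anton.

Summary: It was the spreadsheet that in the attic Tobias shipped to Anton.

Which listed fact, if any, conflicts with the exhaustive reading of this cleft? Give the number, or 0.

0

The cleft puts "the spreadsheet" in focus and presupposes the open proposition with Tobias as agent and Anton as recipient and in the attic as setting.
Exhaustivity: the spreadsheet is the only thing satisfying that background.
No listed fact matches the background with a different thing. Exhaustivity holds.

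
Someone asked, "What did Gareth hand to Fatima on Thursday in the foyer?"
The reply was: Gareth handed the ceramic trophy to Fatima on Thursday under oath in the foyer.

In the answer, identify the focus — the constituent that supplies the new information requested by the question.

The wh-word "what" asks about the direct object.
In the answer, "Gareth", "to Fatima", "on Thursday" and "in the foyer" are given — repeated from the question.
"under oath" is also new, but it specifies the manner, which is not what the question asks about — so it is not the focus.
The constituent filling the direct object gap is "the ceramic trophy"; that is the focus.

the ceramic trophy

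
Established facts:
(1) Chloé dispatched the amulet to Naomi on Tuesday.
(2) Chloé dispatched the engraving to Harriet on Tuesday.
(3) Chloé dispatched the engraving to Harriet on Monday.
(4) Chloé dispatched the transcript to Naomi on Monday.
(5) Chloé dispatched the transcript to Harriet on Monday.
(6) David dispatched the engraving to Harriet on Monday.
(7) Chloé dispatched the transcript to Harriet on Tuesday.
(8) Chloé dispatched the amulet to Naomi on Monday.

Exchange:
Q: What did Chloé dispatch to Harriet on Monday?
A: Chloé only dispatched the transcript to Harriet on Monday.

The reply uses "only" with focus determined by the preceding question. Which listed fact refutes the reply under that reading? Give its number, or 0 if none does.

3

The question "What did ...?" targets the thing, so in the reply the focus falls on "the transcript".
So "only" ranges over things; the rest (Chloé as agent and Harriet as recipient and on Monday as setting) is presupposed.
Fact (3) shares the background with a different thing (the engraving) — counterexample.
(Fact (7) would refute a reading with focus on the setting — but that is not what the question asks.)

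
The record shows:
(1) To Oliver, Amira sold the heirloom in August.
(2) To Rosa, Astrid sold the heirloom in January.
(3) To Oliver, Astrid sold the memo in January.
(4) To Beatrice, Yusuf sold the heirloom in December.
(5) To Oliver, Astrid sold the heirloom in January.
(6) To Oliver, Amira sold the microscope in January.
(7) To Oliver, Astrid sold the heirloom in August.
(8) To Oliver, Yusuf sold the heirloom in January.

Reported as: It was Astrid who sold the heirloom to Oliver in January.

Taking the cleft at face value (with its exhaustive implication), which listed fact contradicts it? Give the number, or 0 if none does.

8

Focus of the cleft: "Astrid" (the agent). Presupposed background: same thing, recipient, setting (the heirloom / Oliver / in January).
The exhaustive reading says no other agent fits that background.
But fact (8) also has same thing, recipient, setting (the heirloom / Oliver / in January), with agent = Yusuf — so the exhaustive reading fails.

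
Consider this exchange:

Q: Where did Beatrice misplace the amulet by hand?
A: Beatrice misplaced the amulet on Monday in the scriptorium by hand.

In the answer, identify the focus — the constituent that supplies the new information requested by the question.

in the scriptorium

The wh-word "where" asks about the location.
In the answer, "Beatrice", "the amulet" and "by hand" are given — repeated from the question.
"on Monday" is also new, but it specifies the time, which is not what the question asks about — so it is not the focus.
The constituent filling the location gap is "in the scriptorium"; that is the focus.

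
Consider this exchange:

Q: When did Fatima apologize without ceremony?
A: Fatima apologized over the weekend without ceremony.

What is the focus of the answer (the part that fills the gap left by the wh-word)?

over the weekend

The wh-word "when" asks about the time.
In the answer, "Fatima" and "without ceremony" are given — repeated from the question.
The constituent filling the time gap is "over the weekend"; that is the focus and would carry nuclear stress.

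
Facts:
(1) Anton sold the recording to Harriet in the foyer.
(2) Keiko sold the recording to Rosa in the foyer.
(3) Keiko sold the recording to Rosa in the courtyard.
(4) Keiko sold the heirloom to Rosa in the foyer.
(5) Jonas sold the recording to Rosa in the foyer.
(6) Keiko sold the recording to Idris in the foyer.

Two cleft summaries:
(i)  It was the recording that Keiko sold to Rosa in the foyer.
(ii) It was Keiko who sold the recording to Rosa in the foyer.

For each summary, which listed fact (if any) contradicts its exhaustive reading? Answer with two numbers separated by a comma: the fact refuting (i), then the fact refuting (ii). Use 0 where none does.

(i): focus "the recording". Looking for same agent, recipient, setting (Keiko / Rosa / in the foyer) with some other thing — fact (4) has the heirloom there. Refuted.
(ii): focus "Keiko". Looking for same thing, recipient, setting (the recording / Rosa / in the foyer) with some other agent — fact (5) has Jonas there. Refuted.

4, 5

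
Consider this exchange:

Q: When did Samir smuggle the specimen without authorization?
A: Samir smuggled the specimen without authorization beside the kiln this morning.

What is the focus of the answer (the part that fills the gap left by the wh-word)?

this morning

The wh-word "when" asks about the time.
In the answer, "Samir", "the specimen" and "without authorization" are given — repeated from the question.
"beside the kiln" is also new, but it specifies the location, which is not what the question asks about — so it is not the focus.
The constituent filling the time gap is "this morning"; that is the focus.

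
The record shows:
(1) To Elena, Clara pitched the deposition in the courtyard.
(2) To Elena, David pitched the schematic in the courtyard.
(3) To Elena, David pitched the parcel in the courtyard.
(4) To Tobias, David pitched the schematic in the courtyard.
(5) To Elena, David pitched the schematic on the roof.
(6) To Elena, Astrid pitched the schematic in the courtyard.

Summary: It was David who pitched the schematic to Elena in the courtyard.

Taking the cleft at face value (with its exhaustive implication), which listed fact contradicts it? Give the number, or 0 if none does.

Focus of the cleft: "David" (the agent). Presupposed background: same thing, recipient, setting (the schematic / Elena / in the courtyard).
The exhaustive reading says no other agent fits that background.
But fact (6) also has same thing, recipient, setting (the schematic / Elena / in the courtyard), with agent = Astrid — so the exhaustive reading fails.

6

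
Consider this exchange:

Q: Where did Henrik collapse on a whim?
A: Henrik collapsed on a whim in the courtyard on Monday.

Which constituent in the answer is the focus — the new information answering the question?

The wh-word "where" asks about the location.
In the answer, "Henrik" and "on a whim" are given — repeated from the question.
"on Monday" is also new, but it specifies the time, which is not what the question asks about — so it is not the focus.
The constituent filling the location gap is "in the courtyard"; that is the focus.

in the courtyard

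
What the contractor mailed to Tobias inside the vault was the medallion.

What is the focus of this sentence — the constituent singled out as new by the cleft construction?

the medallion

In a pseudo-cleft "What ... was X", the post-copular constituent X is the focus.
Here the focus is "the medallion". The backgrounded (presupposed) material includes "the contractor", "to Tobias" and "inside the vault".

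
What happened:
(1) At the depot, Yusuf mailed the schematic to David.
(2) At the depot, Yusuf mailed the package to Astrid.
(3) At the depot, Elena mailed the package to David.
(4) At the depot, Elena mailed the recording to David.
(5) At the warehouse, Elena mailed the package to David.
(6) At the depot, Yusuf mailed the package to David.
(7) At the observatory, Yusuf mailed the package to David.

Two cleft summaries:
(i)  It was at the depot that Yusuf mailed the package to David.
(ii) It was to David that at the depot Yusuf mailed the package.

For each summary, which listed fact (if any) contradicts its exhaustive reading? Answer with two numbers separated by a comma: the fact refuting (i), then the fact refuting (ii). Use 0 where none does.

7, 2

Summary (i) focuses "at the depot" (the setting); background Yusuf as agent and the package as thing and David as recipient. Fact (7) matches that background with setting = at the observatory — refutes (i).
Summary (ii) focuses "David" (the recipient); background Yusuf as agent and the package as thing and at the depot as setting. Fact (2) matches that background with recipient = Astrid — refutes (ii).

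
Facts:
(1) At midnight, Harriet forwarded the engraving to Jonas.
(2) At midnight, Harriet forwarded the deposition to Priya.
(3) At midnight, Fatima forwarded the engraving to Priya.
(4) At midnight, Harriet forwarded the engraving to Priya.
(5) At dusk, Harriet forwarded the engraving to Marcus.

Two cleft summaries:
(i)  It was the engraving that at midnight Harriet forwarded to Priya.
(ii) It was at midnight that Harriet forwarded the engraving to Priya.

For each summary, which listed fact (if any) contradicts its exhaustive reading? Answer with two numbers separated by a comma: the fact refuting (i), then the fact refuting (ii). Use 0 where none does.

2, 0

Summary (i) focuses "the engraving" (the thing); background agent = Harriet, recipient = Priya, setting = at midnight. Fact (2) matches that background with thing = the deposition — refutes (i).
Summary (ii) focuses "at midnight" (the setting); background agent = Harriet, thing = the engraving, recipient = Priya. No fact matches that background with a different setting, so 0.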